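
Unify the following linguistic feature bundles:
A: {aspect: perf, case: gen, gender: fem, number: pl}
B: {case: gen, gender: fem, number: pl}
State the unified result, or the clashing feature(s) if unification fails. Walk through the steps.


Compare features:
aspect: A=perf vs B=_ -> unified: perf
case: A=gen vs B=gen -> unified: gen
gender: A=fem vs B=fem -> unified: fem
number: A=pl vs B=pl -> unified: pl
No clashes found.

Unified: {aspect: perf, case: gen, gender: fem, number: pl}


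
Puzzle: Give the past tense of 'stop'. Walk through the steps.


Apply rule: Double final consonant and add -ed. 'stop' becomes 'stopped'.

stopped


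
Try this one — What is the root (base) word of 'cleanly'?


Remove suffix '-ly' from 'cleanly' to get root 'clean'.

clean


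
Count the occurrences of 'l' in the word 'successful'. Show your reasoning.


Letter 'l' in 'successful': found at position(s) 10 = 1 occurrence(s).

1


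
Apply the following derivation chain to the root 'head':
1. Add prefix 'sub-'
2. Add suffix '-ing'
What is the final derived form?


Step 1: Add prefix 'sub-' to 'head' = 'subhead'
Step 2: Add suffix '-ing' to 'subhead' = 'subheading'

subheading


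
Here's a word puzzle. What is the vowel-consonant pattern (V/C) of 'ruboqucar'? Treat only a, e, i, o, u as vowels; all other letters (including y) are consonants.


Letter mapping: r = C, u = V, b = C, o = V, q = C, u = V, c = C, a = V, r = C.

CVCVCVCVC


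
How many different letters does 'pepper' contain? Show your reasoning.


Unique letters in 'pepper': {e, p, r} = 3 distinct letters.

3


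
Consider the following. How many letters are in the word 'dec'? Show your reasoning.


Spell out 'dec' and number each letter: d(1), e(2), c(3). Total: 3 letters.

3


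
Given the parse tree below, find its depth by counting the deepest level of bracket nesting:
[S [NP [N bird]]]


Count bracket nesting levels:
'[' at pos 0: depth = 1
'[' at pos 3: depth = 2
'[' at pos 7: depth = 3
Maximum depth reached: 3

3


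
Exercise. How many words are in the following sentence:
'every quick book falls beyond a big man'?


Split into words: every | quick | book | falls | beyond | a | big | man = 8 words.

8


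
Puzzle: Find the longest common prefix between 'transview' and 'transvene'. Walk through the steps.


Compare from the start: 6 characters match: 'transv'. Mismatch at position 7: 'i' vs 'e'.

transv


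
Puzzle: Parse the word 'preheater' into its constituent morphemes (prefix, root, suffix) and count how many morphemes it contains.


Step 1: Identify prefix: 'pre' (meaning: before)
Step 2: Identify root: 'heat'
Step 3: Identify suffix(es): 'er'
Decomposition: pre- (prefix: before) + heat (root) + -er (suffix: one who)
Total morphemes: 3

3 morphemes (pre- (prefix: before) + heat (root) + -er (suffix: one who))


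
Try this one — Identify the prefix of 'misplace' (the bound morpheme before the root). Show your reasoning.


The word 'misplace' = 'mis' (prefix) + 'place' (root). The prefix is 'mis'.

mis


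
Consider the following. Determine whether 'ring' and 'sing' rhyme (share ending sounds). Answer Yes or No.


Rime (stressed vowel + following sounds) of 'ring': -ing = /ɪŋ/
Rime of 'sing': -ing = /ɪŋ/
/ɪŋ/ and /ɪŋ/ are the same ending sound, so the words rhyme.

Yes


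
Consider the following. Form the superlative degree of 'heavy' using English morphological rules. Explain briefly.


Apply superlative formation (consonant + y: change y to i, add -est): 'heavy' -> 'heaviest'.

heaviest


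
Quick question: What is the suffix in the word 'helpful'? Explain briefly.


The word 'helpful' = 'help' (root) + '-ful' (suffix). The suffix is '-ful'.

ful


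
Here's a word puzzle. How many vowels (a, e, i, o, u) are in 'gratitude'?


Vowels in 'gratitude': a, i, u, e = 4 vowels.

4


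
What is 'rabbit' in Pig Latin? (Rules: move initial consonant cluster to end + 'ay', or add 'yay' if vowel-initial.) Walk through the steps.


'rabbit': move consonant cluster 'r' to end and add 'ay': 'abbitray'.

abbitray


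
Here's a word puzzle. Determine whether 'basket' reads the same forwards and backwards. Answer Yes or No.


Forward: 'basket'
Reversed: 'teksab'
They differ.

No


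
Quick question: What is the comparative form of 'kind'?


Apply comparative formation (add -er): 'kind' -> 'kinder'.

kinder


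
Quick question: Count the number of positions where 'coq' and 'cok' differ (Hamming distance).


Alignment:
Position 1: 'c' vs 'c' = match
Position 2: 'o' vs 'o' = match
Position 3: 'q' vs 'k' = DIFFER
Total differences: 1

1


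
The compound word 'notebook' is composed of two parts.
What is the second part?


Split 'notebook' into 'note' + 'book'. The second part is 'book'.

book


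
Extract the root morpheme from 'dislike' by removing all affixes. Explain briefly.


Remove prefix 'dis' from 'dislike' to get root 'like'.

like


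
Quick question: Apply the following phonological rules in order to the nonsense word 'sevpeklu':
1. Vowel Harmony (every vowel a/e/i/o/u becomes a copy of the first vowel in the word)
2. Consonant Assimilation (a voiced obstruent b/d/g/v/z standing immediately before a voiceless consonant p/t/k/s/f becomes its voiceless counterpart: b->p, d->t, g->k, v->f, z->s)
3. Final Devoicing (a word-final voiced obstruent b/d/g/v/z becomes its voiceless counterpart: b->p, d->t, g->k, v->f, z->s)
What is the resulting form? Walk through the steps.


Starting form: 'sevpeklu'
Rule 1: Vowel Harmony: all vowels become 'e' (matching first vowel). 'sevpeklu' -> 'sevpekle'
Rule 2: Consonant Assimilation: voiced obstruent before voiceless consonant becomes voiceless ('vp' -> 'fp'). 'sevpekle' -> 'sefpekle'
Rule 3: Final Devoicing: the word ends in the vowel 'e', not a consonant. No change.
Final form: 'sefpekle'

sefpekle


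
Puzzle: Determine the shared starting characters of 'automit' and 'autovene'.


Compare from the start: 4 characters match: 'auto'. Mismatch at position 5: 'm' vs 'v'.

auto


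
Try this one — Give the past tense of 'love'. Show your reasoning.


Apply rule: Add -d (word ends in -e). 'love' becomes 'loved'.

loved


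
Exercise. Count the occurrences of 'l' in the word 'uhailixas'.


Letter 'l' in 'uhailixas': found at position(s) 5 = 1 occurrence(s).

1


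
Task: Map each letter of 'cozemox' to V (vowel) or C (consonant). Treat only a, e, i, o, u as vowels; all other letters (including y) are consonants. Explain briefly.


Letter mapping: c = C, o = V, z = C, e = V, m = C, o = V, x = C.

CVCVCVC


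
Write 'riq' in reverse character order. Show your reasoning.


Reverse 'riq' character by character: 'qir'.

qir


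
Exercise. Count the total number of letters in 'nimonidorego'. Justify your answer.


Spell out 'nimonidorego' and number each letter: n(1), i(2), m(3), o(4), n(5), i(6), d(7), o(8), r(9), e(10), g(11), o(12). Total: 12 letters.

12


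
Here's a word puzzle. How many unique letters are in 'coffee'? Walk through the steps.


Unique letters in 'coffee': {c, e, f, o} = 4 distinct letters.

4


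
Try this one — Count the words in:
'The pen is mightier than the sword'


Split into words: The | pen | is | mightier | than | the | sword = 7 words.

7


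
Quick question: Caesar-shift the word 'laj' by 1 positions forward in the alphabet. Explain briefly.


Shift each letter by 1: l -> m, a -> b, j -> k. Result: 'mbk'.

mbk


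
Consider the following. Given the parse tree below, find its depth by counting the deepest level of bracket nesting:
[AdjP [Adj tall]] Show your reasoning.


Count bracket nesting levels:
'[' at pos 0: depth = 1
'[' at pos 6: depth = 2
Maximum depth reached: 2

2


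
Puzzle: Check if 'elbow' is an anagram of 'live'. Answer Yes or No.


Sorted letters of 'elbow': 'below'
Sorted letters of 'live': 'eilv'
They do not match.

No


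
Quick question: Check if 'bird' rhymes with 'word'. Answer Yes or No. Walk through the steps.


Rime (stressed vowel + following sounds) of 'bird': -ird = /ɜːrd/
Rime of 'word': -ord = /ɜːrd/
/ɜːrd/ and /ɜːrd/ are the same ending sound, so the words rhyme.

Yes


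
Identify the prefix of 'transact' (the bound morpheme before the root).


The word 'transact' = 'trans' (prefix) + 'act' (root). The prefix is 'trans'.

trans


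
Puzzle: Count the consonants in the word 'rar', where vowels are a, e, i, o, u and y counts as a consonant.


Consonants in 'rar': r, r = 2 consonants.

2


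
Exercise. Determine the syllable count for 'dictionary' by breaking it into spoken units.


Break 'dictionary' into syllables: dic-tion-ar-y -> dic | tion | ar | y = 4 syllables

4 syllables


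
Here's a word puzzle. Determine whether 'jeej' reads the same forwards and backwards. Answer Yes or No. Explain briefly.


Forward: 'jeej'
Reversed: 'jeej'
They are identical.

Yes


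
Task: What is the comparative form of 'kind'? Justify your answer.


Apply comparative formation (add -er): 'kind' -> 'kinder'.

kinder


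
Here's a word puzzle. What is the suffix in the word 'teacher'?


The word 'teacher' = 'teach' (root) + '-er' (suffix). The suffix is '-er'.

er


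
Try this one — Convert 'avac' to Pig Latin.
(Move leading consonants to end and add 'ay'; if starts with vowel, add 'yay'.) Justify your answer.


'avac' starts with a vowel, so add 'yay': 'avacyay'.

avacyay


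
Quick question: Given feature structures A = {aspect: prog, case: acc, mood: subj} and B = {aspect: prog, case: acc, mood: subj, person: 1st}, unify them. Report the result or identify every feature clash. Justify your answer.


Compare features:
aspect: A=prog vs B=prog -> unified: prog
case: A=acc vs B=acc -> unified: acc
mood: A=subj vs B=subj -> unified: subj
person: A=_ vs B=1st -> unified: 1st
No clashes found.

Unified: {aspect: prog, case: acc, mood: subj, person: 1st}


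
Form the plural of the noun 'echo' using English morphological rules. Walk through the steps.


Apply rule: Add -es (consonant + o). 'echo' becomes 'echoes'.

echoes


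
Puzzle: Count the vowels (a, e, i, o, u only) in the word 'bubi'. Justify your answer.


Vowels in 'bubi': u, i = 2 vowels.

2


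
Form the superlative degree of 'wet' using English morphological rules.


Apply superlative formation (double final consonant, add -est): 'wet' -> 'wettest'.

wettest


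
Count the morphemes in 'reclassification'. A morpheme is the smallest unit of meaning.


Decomposition: re- (prefix) + class (root) + -ify (suffix) + -ation (suffix) = 4 morpheme(s)

4 morphemes


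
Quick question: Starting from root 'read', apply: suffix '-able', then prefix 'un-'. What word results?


Step 1: Add suffix '-able' to 'read' = 'readable'
Step 2: Add prefix 'un-' to 'readable' = 'unreadable'

unreadable


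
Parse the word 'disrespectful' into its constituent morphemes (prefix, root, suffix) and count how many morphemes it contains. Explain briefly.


Step 1: Identify prefix: 'dis' (meaning: not/apart)
Step 2: Identify root: 'respect'
Step 3: Identify suffix(es): 'ful'
Decomposition: dis- (prefix: not/apart) + respect (root) + -ful (suffix: full of)
Total morphemes: 3

3 morphemes (dis- (prefix: not/apart) + respect (root) + -ful (suffix: full of))


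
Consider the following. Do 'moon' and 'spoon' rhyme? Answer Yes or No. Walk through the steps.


Rime (stressed vowel + following sounds) of 'moon': -oon = /uːn/
Rime of 'spoon': -oon = /uːn/
/uːn/ and /uːn/ are the same ending sound, so the words rhyme.

Yes


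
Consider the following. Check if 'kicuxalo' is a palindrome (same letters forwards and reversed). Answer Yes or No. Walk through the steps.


Forward: 'kicuxalo'
Reversed: 'olaxucik'
They differ.

No


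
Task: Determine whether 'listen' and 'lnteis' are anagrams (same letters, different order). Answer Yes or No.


Sorted letters of 'listen': 'eilnst'
Sorted letters of 'lnteis': 'eilnst'
They match.

Yes


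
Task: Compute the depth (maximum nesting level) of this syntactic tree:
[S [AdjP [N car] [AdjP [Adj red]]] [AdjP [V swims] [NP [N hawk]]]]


Count bracket nesting levels:
'[' at pos 0: depth = 1
'[' at pos 3: depth = 2
'[' at pos 9: depth = 3
'[' at pos 17: depth = 3
'[' at pos 23: depth = 4
'[' at pos 35: depth = 2
'[' at pos 41: depth = 3
'[' at pos 51: depth = 3
'[' at pos 55: depth = 4
Maximum depth reached: 4

4


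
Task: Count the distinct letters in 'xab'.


Unique letters in 'xab': {a, b, x} = 3 distinct letters.

3


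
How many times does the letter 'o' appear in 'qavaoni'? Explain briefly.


Letter 'o' in 'qavaoni': found at position(s) 5 = 1 occurrence(s).

1


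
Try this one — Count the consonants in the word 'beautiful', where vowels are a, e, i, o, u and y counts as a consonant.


Consonants in 'beautiful': b, t, f, l = 4 consonants.

4


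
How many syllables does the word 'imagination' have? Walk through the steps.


Break 'imagination' into syllables: i-mag-i-na-tion -> i | mag | i | na | tion = 5 syllables

5 syllables


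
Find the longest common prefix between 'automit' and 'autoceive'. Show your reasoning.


Compare from the start: 4 characters match: 'auto'. Mismatch at position 5: 'm' vs 'c'.

auto


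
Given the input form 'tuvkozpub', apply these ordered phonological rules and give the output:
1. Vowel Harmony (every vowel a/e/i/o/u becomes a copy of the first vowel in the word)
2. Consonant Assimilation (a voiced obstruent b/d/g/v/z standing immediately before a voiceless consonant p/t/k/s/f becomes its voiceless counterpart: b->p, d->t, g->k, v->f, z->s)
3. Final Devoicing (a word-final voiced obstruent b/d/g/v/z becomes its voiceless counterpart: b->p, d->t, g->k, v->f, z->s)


Starting form: 'tuvkozpub'
Rule 1: Vowel Harmony: all vowels become 'u' (matching first vowel). 'tuvkozpub' -> 'tuvkuzpub'
Rule 2: Consonant Assimilation: voiced obstruent before voiceless consonant becomes voiceless ('vk' -> 'fk', 'zp' -> 'sp'). 'tuvkuzpub' -> 'tufkuspub'
Rule 3: Final Devoicing: word-final voiced obstruent 'b' becomes voiceless 'p'. 'tufkuspub' -> 'tufkuspup'
Final form: 'tufkuspup'

tufkuspup


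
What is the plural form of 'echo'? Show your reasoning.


Apply rule: Add -es (consonant + o). 'echo' becomes 'echoes'.

echoes


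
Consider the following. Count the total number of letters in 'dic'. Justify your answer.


Spell out 'dic' and number each letter: d(1), i(2), c(3). Total: 3 letters.

3


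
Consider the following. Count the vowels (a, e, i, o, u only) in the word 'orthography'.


Vowels in 'orthography': o, o, a = 3 vowels.

3


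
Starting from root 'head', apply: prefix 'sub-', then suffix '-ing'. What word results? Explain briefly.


Step 1: Add prefix 'sub-' to 'head' = 'subhead'
Step 2: Add suffix '-ing' to 'subhead' = 'subheading'

subheading


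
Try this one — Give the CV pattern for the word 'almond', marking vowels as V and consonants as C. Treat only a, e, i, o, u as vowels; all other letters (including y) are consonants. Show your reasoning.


Letter mapping: a = V, l = C, m = C, o = V, n = C, d = C.

VCCVCC


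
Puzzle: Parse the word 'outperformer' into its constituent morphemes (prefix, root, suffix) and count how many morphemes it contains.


Step 1: Identify prefix: 'out' (meaning: surpass)
Step 2: Identify root: 'perform'
Step 3: Identify suffix(es): 'er'
Decomposition: out- (prefix: surpass) + perform (root) + -er (suffix: one who)
Total morphemes: 3

3 morphemes (out- (prefix: surpass) + perform (root) + -er (suffix: one who))


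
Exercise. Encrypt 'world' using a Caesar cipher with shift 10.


Shift each letter by 10: w -> g, o -> y, r -> b, l -> v, d -> n. Result: 'gybvn'.

gybvn


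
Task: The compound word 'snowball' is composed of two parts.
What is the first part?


Split 'snowball' into 'snow' + 'ball'. The first part is 'snow'.

snow


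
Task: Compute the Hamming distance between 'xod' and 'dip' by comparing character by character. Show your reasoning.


Alignment:
Position 1: 'x' vs 'd' = DIFFER
Position 2: 'o' vs 'i' = DIFFER
Position 3: 'd' vs 'p' = DIFFER
Total differences: 3

3


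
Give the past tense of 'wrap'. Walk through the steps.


Apply rule: Double final consonant and add -ed. 'wrap' becomes 'wrapped'.

wrapped


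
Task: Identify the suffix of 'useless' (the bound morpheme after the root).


The word 'useless' = 'use' (root) + '-less' (suffix). The suffix is '-less'.

less


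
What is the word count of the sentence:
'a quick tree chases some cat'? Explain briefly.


Split into words: a | quick | tree | chases | some | cat = 6 words.

6


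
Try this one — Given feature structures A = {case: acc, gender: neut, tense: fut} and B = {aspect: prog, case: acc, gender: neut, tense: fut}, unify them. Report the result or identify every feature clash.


Compare features:
aspect: A=_ vs B=prog -> unified: prog
case: A=acc vs B=acc -> unified: acc
gender: A=neut vs B=neut -> unified: neut
tense: A=fut vs B=fut -> unified: fut
No clashes found.

Unified: {aspect: prog, case: acc, gender: neut, tense: fut}


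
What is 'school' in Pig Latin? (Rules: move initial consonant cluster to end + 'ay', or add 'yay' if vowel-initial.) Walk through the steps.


'school': move consonant cluster 'sch' to end and add 'ay': 'oolschay'.

oolschay


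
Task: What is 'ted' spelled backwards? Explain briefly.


Reverse 'ted' character by character: 'det'.

det


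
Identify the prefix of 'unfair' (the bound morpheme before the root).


The word 'unfair' = 'un' (prefix) + 'fair' (root). The prefix is 'un'.

un


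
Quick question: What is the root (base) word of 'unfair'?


Remove prefix 'un' from 'unfair' to get root 'fair'.

fair


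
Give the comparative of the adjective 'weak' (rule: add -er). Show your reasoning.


Apply comparative formation (add -er): 'weak' -> 'weaker'.

weaker


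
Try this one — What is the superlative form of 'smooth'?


Apply superlative formation (add -est): 'smooth' -> 'smoothest'.

smoothest


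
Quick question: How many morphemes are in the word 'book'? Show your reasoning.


Decomposition: book (free morpheme) = 1 morpheme(s)

1 morphemes


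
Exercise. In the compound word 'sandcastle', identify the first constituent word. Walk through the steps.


Split 'sandcastle' into 'sand' + 'castle'. The first part is 'sand'.

sand


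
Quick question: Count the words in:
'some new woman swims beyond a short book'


Split into words: some | new | woman | swims | beyond | a | short | book = 8 words.

8


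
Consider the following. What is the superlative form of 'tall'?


Apply superlative formation (add -est): 'tall' -> 'tallest'.

tallest


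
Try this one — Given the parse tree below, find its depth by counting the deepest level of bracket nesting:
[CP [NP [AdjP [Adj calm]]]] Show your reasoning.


Count bracket nesting levels:
'[' at pos 0: depth = 1
'[' at pos 4: depth = 2
'[' at pos 8: depth = 3
'[' at pos 14: depth = 4
Maximum depth reached: 4

4


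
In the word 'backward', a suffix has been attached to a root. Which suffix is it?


The word 'backward' = 'back' (root) + '-ward' (suffix). The suffix is '-ward'.

ward


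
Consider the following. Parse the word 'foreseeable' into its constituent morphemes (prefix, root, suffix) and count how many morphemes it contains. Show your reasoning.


Step 1: Identify prefix: 'fore' (meaning: before/front)
Step 2: Identify root: 'see'
Step 3: Identify suffix(es): 'able'
Decomposition: fore- (prefix: before/front) + see (root) + -able (suffix: capable of)
Total morphemes: 3

3 morphemes (fore- (prefix: before/front) + see (root) + -able (suffix: capable of))


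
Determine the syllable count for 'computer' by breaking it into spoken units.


Break 'computer' into syllables: com-pu-ter -> com | pu | ter = 3 syllables

3 syllables


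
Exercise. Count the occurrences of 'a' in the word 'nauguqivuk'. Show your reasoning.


Letter 'a' in 'nauguqivuk': found at position(s) 2 = 1 occurrence(s).

1


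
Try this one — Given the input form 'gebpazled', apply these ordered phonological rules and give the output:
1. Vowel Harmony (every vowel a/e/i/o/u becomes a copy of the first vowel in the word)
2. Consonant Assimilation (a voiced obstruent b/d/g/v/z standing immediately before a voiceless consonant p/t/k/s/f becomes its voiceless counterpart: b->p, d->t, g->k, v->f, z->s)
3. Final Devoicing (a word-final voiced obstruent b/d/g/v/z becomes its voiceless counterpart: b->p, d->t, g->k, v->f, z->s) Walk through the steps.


Starting form: 'gebpazled'
Rule 1: Vowel Harmony: all vowels become 'e' (matching first vowel). 'gebpazled' -> 'gebpezled'
Rule 2: Consonant Assimilation: voiced obstruent before voiceless consonant becomes voiceless ('bp' -> 'pp'). 'gebpezled' -> 'geppezled'
Rule 3: Final Devoicing: word-final voiced obstruent 'd' becomes voiceless 't'. 'geppezled' -> 'geppezlet'
Final form: 'geppezlet'

geppezlet


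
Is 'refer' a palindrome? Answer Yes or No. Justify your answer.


Forward: 'refer'
Reversed: 'refer'
They are identical.

Yes


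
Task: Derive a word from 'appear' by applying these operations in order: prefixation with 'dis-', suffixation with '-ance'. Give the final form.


Step 1: Add prefix 'dis-' to 'appear' = 'disappear'
Step 2: Add suffix '-ance' to 'disappear' = 'disappearance'

disappearance


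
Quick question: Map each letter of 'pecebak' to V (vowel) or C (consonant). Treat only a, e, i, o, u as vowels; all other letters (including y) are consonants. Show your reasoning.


Letter mapping: p = C, e = V, c = C, e = V, b = C, a = V, k = C.

CVCVCVC


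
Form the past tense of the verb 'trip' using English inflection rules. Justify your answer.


Apply rule: Double final consonant and add -ed. 'trip' becomes 'tripped'.

tripped


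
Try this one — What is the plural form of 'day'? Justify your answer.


Apply rule: Add -s. 'day' becomes 'days'.

days


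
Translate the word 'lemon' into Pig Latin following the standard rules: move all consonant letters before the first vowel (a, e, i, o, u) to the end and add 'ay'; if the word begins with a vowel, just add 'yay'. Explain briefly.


'lemon': move consonant cluster 'l' to end and add 'ay': 'emonlay'.

emonlay


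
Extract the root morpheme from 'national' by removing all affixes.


Remove suffix '-al' from 'national' to get root 'nation'.

nation


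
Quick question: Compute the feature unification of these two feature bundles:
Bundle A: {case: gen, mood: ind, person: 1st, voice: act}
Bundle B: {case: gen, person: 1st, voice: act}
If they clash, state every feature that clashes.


Compare features:
case: A=gen vs B=gen -> unified: gen
mood: A=ind vs B=_ -> unified: ind
person: A=1st vs B=1st -> unified: 1st
voice: A=act vs B=act -> unified: act
No clashes found.

Unified: {case: gen, mood: ind, person: 1st, voice: act}


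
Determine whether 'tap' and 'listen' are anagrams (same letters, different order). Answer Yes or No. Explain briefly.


Sorted letters of 'tap': 'apt'
Sorted letters of 'listen': 'eilnst'
They do not match.

No


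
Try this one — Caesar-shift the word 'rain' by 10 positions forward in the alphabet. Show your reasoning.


Shift each letter by 10: r -> b, a -> k, i -> s, n -> x. Result: 'bksx'.

bksx


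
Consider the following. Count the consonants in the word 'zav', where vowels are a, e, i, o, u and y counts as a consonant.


Consonants in 'zav': z, v = 2 consonants.

2


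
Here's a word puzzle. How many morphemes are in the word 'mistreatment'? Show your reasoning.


Decomposition: mis- (prefix) + treat (root) + -ment (suffix) = 3 morpheme(s)

3 morphemes


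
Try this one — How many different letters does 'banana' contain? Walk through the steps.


Unique letters in 'banana': {a, b, n} = 3 distinct letters.

3


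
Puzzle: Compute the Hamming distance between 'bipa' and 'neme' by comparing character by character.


Alignment:
Position 1: 'b' vs 'n' = DIFFER
Position 2: 'i' vs 'e' = DIFFER
Position 3: 'p' vs 'm' = DIFFER
Position 4: 'a' vs 'e' = DIFFER
Total differences: 4

4


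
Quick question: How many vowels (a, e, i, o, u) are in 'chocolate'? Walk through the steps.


Vowels in 'chocolate': o, o, a, e = 4 vowels.

4


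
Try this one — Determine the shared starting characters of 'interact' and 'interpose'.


Compare from the start: 5 characters match: 'inter'. Mismatch at position 6: 'a' vs 'p'.

inter


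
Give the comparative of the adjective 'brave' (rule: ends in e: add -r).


Apply comparative formation (ends in e: add -r): 'brave' -> 'braver'.

braver


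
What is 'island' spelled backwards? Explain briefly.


Reverse 'island' character by character: 'dnalsi'.

dnalsi


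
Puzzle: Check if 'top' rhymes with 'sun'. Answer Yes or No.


Rime (stressed vowel + following sounds) of 'top': -op = /ɒp/
Rime of 'sun': -un = /ʌn/
/ɒp/ and /ʌn/ are different ending sounds, so the words do not rhyme.

No


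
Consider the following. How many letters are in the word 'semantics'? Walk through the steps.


Spell out 'semantics' and number each letter: s(1), e(2), m(3), a(4), n(5), t(6), i(7), c(8), s(9). Total: 9 letters.

9


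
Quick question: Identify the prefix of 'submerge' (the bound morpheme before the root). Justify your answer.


The word 'submerge' = 'sub' (prefix) + 'merge' (root). The prefix is 'sub'.

sub


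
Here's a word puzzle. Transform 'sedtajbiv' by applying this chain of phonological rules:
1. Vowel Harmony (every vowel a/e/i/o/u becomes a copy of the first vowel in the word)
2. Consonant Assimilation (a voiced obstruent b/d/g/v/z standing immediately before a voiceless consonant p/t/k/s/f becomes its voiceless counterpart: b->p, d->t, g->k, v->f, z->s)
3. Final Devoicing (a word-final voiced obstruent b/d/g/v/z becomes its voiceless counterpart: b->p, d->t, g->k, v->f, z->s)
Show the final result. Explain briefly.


Starting form: 'sedtajbiv'
Rule 1: Vowel Harmony: all vowels become 'e' (matching first vowel). 'sedtajbiv' -> 'sedtejbev'
Rule 2: Consonant Assimilation: voiced obstruent before voiceless consonant becomes voiceless ('dt' -> 'tt'). 'sedtejbev' -> 'settejbev'
Rule 3: Final Devoicing: word-final voiced obstruent 'v' becomes voiceless 'f'. 'settejbev' -> 'settejbef'
Final form: 'settejbef'

settejbef


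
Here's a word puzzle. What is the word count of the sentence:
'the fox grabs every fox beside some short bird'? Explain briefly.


Split into words: the | fox | grabs | every | fox | beside | some | short | bird = 9 words.

9


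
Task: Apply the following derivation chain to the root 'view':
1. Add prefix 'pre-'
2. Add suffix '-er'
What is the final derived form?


Step 1: Add prefix 'pre-' to 'view' = 'preview'
Step 2: Add suffix '-er' to 'preview' = 'previewer'

previewer


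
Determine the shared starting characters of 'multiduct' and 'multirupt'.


Compare from the start: 5 characters match: 'multi'. Mismatch at position 6: 'd' vs 'r'.

multi


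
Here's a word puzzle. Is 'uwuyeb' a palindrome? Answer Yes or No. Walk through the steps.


Forward: 'uwuyeb'
Reversed: 'beyuwu'
They differ.

No


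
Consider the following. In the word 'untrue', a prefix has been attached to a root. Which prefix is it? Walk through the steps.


The word 'untrue' = 'un' (prefix) + 'true' (root). The prefix is 'un'.

un


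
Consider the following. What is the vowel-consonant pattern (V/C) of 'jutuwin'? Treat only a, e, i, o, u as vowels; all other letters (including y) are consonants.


Letter mapping: j = C, u = V, t = C, u = V, w = C, i = V, n = C.

CVCVCVC


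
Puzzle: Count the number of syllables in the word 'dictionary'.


Break 'dictionary' into syllables: dic-tion-ar-y -> dic | tion | ar | y = 4 syllables

4 syllables


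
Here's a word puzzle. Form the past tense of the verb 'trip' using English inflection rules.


Apply rule: Double final consonant and add -ed. 'trip' becomes 'tripped'.

tripped


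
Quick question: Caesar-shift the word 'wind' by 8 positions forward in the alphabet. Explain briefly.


Shift each letter by 8: w -> e, i -> q, n -> v, d -> l. Result: 'eqvl'.

eqvl


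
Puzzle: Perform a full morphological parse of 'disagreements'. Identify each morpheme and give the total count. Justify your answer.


Step 1: Identify prefix: 'dis' (meaning: not/apart)
Step 2: Identify root: 'agree'
Step 3: Identify suffix(es): 'ment, s'
Decomposition: dis- (prefix: not/apart) + agree (root) + -ment (suffix: action/result) + -s (plural)
Total morphemes: 4

4 morphemes (dis- (prefix: not/apart) + agree (root) + -ment (suffix: action/result) + -s (plural))


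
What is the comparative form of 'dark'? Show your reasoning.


Apply comparative formation (add -er): 'dark' -> 'darker'.

darker


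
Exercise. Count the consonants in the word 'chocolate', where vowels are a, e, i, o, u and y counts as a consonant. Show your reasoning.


Consonants in 'chocolate': c, h, c, l, t = 5 consonants.

5


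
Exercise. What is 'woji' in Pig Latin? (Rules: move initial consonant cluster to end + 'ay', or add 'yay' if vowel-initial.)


'woji': move consonant cluster 'w' to end and add 'ay': 'ojiway'.

ojiway


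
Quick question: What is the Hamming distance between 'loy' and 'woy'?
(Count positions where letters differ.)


Alignment:
Position 1: 'l' vs 'w' = DIFFER
Position 2: 'o' vs 'o' = match
Position 3: 'y' vs 'y' = match
Total differences: 1

1


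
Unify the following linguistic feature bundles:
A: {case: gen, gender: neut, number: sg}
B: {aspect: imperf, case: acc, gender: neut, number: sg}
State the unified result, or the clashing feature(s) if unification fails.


Compare features:
aspect: A=_ vs B=imperf -> unified: imperf
case: A=gen vs B=acc -> CLASH
gender: A=neut vs B=neut -> unified: neut
number: A=sg vs B=sg -> unified: sg
Clash detected on feature 'case' (gen vs acc); unification fails.

CLASH on 'case' (gen vs acc)


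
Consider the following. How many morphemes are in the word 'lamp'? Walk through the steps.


Decomposition: lamp (free morpheme) = 1 morpheme(s)

1 morphemes


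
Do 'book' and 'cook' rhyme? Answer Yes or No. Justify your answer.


Rime (stressed vowel + following sounds) of 'book': -ook = /ʊk/
Rime of 'cook': -ook = /ʊk/
/ʊk/ and /ʊk/ are the same ending sound, so the words rhyme.

Yes


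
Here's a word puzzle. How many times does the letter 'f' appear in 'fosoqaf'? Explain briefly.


Letter 'f' in 'fosoqaf': found at position(s) 1, 7 = 2 occurrence(s).

2


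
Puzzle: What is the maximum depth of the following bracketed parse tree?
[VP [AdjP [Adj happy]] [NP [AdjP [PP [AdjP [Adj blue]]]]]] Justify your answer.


Count bracket nesting levels:
'[' at pos 0: depth = 1
'[' at pos 4: depth = 2
'[' at pos 10: depth = 3
'[' at pos 23: depth = 2
'[' at pos 27: depth = 3
'[' at pos 33: depth = 4
'[' at pos 37: depth = 5
'[' at pos 43: depth = 6
Maximum depth reached: 6

6


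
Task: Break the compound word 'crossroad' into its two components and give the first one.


Split 'crossroad' into 'cross' + 'road'. The first part is 'cross'.

cross


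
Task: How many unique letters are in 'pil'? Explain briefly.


Unique letters in 'pil': {i, l, p} = 3 distinct letters.

3


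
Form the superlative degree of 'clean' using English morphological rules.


Apply superlative formation (add -est): 'clean' -> 'cleanest'.

cleanest


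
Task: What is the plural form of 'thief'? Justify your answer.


Apply rule: Change -f to -ves. 'thief' becomes 'thieves'.

thieves


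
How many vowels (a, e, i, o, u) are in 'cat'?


Vowels in 'cat': a = 1 vowels.

1


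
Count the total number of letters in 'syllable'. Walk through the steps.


Spell out 'syllable' and number each letter: s(1), y(2), l(3), l(4), a(5), b(6), l(7), e(8). Total: 8 letters.

8


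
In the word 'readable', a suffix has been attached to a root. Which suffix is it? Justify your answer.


The word 'readable' = 'read' (root) + '-able' (suffix). The suffix is '-able'.

able


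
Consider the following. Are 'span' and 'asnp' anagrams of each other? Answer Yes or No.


Sorted letters of 'span': 'anps'
Sorted letters of 'asnp': 'anps'
They match.

Yes


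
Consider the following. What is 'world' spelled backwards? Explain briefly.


Reverse 'world' character by character: 'dlrow'.

dlrow


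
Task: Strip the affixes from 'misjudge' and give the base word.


Remove prefix 'mis' from 'misjudge' to get root 'judge'.

judge


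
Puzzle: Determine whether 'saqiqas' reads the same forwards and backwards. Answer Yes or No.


Forward: 'saqiqas'
Reversed: 'saqiqas'
They are identical.

Yes


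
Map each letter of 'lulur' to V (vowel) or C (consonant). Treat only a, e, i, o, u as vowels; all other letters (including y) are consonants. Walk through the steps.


Letter mapping: l = C, u = V, l = C, u = V, r = C.

CVCVC


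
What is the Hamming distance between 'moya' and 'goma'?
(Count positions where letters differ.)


Alignment:
Position 1: 'm' vs 'g' = DIFFER
Position 2: 'o' vs 'o' = match
Position 3: 'y' vs 'm' = DIFFER
Position 4: 'a' vs 'a' = match
Total differences: 2

2


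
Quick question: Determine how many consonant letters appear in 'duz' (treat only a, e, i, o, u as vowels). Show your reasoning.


Consonants in 'duz': d, z = 2 consonants.

2


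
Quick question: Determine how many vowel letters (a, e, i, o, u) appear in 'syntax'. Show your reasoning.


Vowels in 'syntax': a = 1 vowels.

1


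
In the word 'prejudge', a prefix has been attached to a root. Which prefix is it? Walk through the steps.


The word 'prejudge' = 'pre' (prefix) + 'judge' (root). The prefix is 'pre'.

pre


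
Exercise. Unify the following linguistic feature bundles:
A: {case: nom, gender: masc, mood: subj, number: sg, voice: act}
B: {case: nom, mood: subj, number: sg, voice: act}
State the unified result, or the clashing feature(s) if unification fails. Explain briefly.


Compare features:
case: A=nom vs B=nom -> unified: nom
gender: A=masc vs B=_ -> unified: masc
mood: A=subj vs B=subj -> unified: subj
number: A=sg vs B=sg -> unified: sg
voice: A=act vs B=act -> unified: act
No clashes found.

Unified: {case: nom, gender: masc, mood: subj, number: sg, voice: act}


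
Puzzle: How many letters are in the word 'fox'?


Spell out 'fox' and number each letter: f(1), o(2), x(3). Total: 3 letters.

3


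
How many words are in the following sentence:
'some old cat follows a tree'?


Split into words: some | old | cat | follows | a | tree = 6 words.

6


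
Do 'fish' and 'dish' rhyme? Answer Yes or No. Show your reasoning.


Rime (stressed vowel + following sounds) of 'fish': -ish = /ɪʃ/
Rime of 'dish': -ish = /ɪʃ/
/ɪʃ/ and /ɪʃ/ are the same ending sound, so the words rhyme.

Yes


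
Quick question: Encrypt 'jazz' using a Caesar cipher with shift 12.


Shift each letter by 12: j -> v, a -> m, z -> l, z -> l. Result: 'vmll'.

vmll


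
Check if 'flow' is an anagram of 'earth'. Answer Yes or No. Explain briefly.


Sorted letters of 'flow': 'flow'
Sorted letters of 'earth': 'aehrt'
They do not match.

No


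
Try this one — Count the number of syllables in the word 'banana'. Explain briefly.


Break 'banana' into syllables: ba-na-na -> ba | na | na = 3 syllables

3 syllables


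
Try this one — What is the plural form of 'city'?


Apply rule: Change -y to -ies (consonant + y). 'city' becomes 'cities'.

cities


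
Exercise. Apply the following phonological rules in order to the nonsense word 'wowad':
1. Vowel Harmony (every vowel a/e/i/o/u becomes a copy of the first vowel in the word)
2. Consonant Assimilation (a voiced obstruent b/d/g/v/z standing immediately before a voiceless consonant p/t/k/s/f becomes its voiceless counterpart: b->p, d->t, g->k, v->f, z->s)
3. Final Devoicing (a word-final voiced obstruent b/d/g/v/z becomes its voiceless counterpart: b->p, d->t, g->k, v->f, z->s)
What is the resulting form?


Starting form: 'wowad'
Rule 1: Vowel Harmony: all vowels become 'o' (matching first vowel). 'wowad' -> 'wowod'
Rule 2: Consonant Assimilation: no voiced obstruent (b/d/g/v/z) stands immediately before a voiceless consonant (p/t/k/s/f). No change.
Rule 3: Final Devoicing: word-final voiced obstruent 'd' becomes voiceless 't'. 'wowod' -> 'wowot'
Final form: 'wowot'

wowot


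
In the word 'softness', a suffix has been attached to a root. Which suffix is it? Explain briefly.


The word 'softness' = 'soft' (root) + '-ness' (suffix). The suffix is '-ness'.

ness


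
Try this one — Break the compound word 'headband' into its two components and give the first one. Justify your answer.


Split 'headband' into 'head' + 'band'. The first part is 'head'.

head


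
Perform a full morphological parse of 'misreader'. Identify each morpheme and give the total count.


Step 1: Identify prefix: 'mis' (meaning: wrongly)
Step 2: Identify root: 'read'
Step 3: Identify suffix(es): 'er'
Decomposition: mis- (prefix: wrongly) + read (root) + -er (suffix: one who)
Total morphemes: 3

3 morphemes (mis- (prefix: wrongly) + read (root) + -er (suffix: one who))


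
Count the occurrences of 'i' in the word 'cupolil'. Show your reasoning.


Letter 'i' in 'cupolil': found at position(s) 6 = 1 occurrence(s).

1


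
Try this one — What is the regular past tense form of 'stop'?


Apply rule: Double final consonant and add -ed. 'stop' becomes 'stopped'.

stopped


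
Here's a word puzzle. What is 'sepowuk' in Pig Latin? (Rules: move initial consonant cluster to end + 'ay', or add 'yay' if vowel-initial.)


'sepowuk': move consonant cluster 's' to end and add 'ay': 'epowuksay'.

epowuksay


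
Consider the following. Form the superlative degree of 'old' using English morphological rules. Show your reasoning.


Apply superlative formation (add -est): 'old' -> 'oldest'.

oldest


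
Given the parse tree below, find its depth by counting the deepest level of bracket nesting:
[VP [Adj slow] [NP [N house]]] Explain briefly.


Count bracket nesting levels:
'[' at pos 0: depth = 1
'[' at pos 4: depth = 2
'[' at pos 15: depth = 2
'[' at pos 19: depth = 3
Maximum depth reached: 3

3


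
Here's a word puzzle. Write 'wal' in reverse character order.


Reverse 'wal' character by character: 'law'.

law


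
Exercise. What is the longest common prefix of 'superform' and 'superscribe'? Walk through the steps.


Compare from the start: 5 characters match: 'super'. Mismatch at position 6: 'f' vs 's'.

super


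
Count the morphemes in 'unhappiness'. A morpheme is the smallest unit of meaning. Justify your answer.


Decomposition: un- (prefix) + happy (root) + -ness (suffix) = 3 morpheme(s)

3 morphemes


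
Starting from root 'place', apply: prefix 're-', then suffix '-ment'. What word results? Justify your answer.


Step 1: Add prefix 're-' to 'place' = 'replace'
Step 2: Add suffix '-ment' to 'replace' = 'replacement'

replacement


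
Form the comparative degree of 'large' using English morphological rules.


Apply comparative formation (ends in e: add -r): 'large' -> 'larger'.

larger


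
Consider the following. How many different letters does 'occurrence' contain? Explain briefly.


Unique letters in 'occurrence': {c, e, n, o, r, u} = 6 distinct letters.

6
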